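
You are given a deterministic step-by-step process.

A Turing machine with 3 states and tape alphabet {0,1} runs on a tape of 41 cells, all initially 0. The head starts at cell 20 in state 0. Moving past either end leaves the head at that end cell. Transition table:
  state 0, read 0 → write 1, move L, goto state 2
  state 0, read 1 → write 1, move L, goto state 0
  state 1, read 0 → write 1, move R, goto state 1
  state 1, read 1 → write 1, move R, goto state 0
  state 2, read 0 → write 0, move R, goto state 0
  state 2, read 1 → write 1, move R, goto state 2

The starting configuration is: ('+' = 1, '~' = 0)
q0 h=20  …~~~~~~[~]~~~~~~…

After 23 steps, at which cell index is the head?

13

k=0  q0 h=20  …~~~~~~[~]~~~~~~…
k=1  q2 h=19  …~~~~~~[~]+~~~~~…
k=2  q0 h=20  …~~~~~~[+]~~~~~~…
k=3  q0 h=19  …~~~~~~[~]+~~~~~…
k=4  q2 h=18  …~~~~~~[~]++~~~~…
k=5  q0 h=19  …~~~~~~[+]+~~~~~…
k=6  q0 h=18  …~~~~~~[~]++~~~~…
k=7  q2 h=17  …~~~~~~[~]+++~~~…
k=8  q0 h=18  …~~~~~~[+]++~~~~…
k=9  q0 h=17  …~~~~~~[~]+++~~~…
k=10  q2 h=16  …~~~~~~[~]++++~~…
k=11  q0 h=17  …~~~~~~[+]+++~~~…
k=12  q0 h=16  …~~~~~~[~]++++~~…
k=13  q2 h=15  …~~~~~~[~]+++++~…
k=14  q0 h=16  …~~~~~~[+]++++~~…
k=15  q0 h=15  …~~~~~~[~]+++++~…
k=16  q2 h=14  …~~~~~~[~]++++++…
k=17  q0 h=15  …~~~~~~[+]+++++~…
k=18  q0 h=14  …~~~~~~[~]++++++…
k=19  q2 h=13  …~~~~~~[~]++++++…
k=20  q0 h=14  …~~~~~~[+]++++++…
k=21  q0 h=13  …~~~~~~[~]++++++…
k=22  q2 h=12  …~~~~~~[~]++++++…
k=23  q0 h=13  …~~~~~~[+]++++++…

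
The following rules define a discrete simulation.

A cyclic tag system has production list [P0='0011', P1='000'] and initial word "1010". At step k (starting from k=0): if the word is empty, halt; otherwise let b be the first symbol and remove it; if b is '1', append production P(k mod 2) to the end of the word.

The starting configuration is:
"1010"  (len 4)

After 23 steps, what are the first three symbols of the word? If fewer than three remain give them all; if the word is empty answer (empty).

000

[0] "1010"  (len 4)
[1] "0100011"  (len 7)
[2] "100011"  (len 6)
[3] "000110011"  (len 9)
[4] "00110011"  (len 8)
[5] "0110011"  (len 7)
[6] "110011"  (len 6)
[7] "100110011"  (len 9)
[8] "00110011000"  (len 11)
[9] "0110011000"  (len 10)
[10] "110011000"  (len 9)
[11] "100110000011"  (len 12)
[12] "00110000011000"  (len 14)
[13] "0110000011000"  (len 13)
[14] "110000011000"  (len 12)
[15] "100000110000011"  (len 15)
[16] "00000110000011000"  (len 17)
[17] "0000110000011000"  (len 16)
[18] "000110000011000"  (len 15)
[19] "00110000011000"  (len 14)
[20] "0110000011000"  (len 13)
[21] "110000011000"  (len 12)
[22] "10000011000000"  (len 14)
[23] "00000110000000011"  (len 17)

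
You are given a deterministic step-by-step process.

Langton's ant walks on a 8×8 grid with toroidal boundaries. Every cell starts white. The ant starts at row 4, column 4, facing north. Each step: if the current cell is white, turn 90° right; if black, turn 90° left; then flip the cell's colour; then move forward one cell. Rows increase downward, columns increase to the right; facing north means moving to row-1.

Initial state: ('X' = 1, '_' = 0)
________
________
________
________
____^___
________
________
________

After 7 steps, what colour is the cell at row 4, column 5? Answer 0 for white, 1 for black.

k=0  ________
________
________
________
____^___
________
________
________
k=1  ________
________
________
________
____X>__
________
________
________
k=2  ________
________
________
________
____XX__
_____v__
________
________
k=3  ________
________
________
________
____XX__
____<X__
________
________
k=4  ________
________
________
________
____^X__
____XX__
________
________
k=5  ________
________
________
________
___<_X__
____XX__
________
________
k=6  ________
________
________
___^____
___X_X__
____XX__
________
________
k=7  ________
________
________
___X>___
___X_X__
____XX__
________
________

1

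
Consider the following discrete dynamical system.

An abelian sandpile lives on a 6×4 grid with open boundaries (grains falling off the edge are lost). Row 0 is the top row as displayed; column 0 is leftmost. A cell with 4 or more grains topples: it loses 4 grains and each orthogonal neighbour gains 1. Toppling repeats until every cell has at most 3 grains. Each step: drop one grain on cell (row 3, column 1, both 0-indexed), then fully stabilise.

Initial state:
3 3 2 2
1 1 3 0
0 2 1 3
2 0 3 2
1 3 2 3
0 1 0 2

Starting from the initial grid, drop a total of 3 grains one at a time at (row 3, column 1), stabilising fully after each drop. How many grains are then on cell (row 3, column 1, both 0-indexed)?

t=0: 3 3 2 2
1 1 3 0
0 2 1 3
2 0 3 2
1 3 2 3
0 1 0 2
t=1: 3 3 2 2
1 1 3 0
0 2 1 3
2 1 3 2
1 3 2 3
0 1 0 2
t=2: 3 3 2 2
1 1 3 0
0 2 1 3
2 2 3 2
1 3 2 3
0 1 0 2
t=3: 3 3 2 2
1 1 3 0
0 2 1 3
2 3 3 2
1 3 2 3
0 1 0 2

3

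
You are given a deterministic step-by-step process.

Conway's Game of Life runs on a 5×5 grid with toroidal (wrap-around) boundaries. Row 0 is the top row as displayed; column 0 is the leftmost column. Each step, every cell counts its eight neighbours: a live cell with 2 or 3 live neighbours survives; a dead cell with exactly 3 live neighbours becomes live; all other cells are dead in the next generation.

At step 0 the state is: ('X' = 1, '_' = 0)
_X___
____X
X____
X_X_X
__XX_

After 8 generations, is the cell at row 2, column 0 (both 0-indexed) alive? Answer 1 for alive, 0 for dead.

t=0: _X___
____X
X____
X_X_X
__XX_
t=1: __XX_
X____
XX_X_
X_X_X
X_XXX
t=2: X_X__
X__X_
__XX_
_____
X____
t=3: X____
___X_
__XXX
_____
_X___
t=4: _____
__XX_
__XXX
__XX_
_____
t=5: _____
__X_X
_X__X
__X_X
_____
t=6: _____
X__X_
_XX_X
X__X_
_____
t=7: _____
XXXXX
_XX__
XXXXX
_____
t=8: XXXXX
X__XX
_____
X__XX
XXXXX

0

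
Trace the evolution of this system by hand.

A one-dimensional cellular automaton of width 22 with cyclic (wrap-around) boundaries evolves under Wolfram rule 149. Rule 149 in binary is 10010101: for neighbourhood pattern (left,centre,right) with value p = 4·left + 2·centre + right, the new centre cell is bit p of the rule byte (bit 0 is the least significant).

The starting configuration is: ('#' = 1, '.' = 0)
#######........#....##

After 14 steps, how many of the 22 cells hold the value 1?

t=0: #######........#....##
t=1: ######.#######.####..#
t=2: #####...#####...##.#..
t=3: .###.##..###.##....##.
t=4: ..#....#..#....###...#
t=5: #.####.##.####..#.##.#
t=6: ...##......##.#.#.....
t=7: ##...#####....#.######
t=8: #.##..###.###.#..#####
t=9: ....#..#...#..##..####
t=10: ###.##.###.##...#..##.
t=11: .#......#....##.##....
t=12: .######.####......####
t=13: ..####...##.#####..##.
t=14: #..##.##.....###.#...#

10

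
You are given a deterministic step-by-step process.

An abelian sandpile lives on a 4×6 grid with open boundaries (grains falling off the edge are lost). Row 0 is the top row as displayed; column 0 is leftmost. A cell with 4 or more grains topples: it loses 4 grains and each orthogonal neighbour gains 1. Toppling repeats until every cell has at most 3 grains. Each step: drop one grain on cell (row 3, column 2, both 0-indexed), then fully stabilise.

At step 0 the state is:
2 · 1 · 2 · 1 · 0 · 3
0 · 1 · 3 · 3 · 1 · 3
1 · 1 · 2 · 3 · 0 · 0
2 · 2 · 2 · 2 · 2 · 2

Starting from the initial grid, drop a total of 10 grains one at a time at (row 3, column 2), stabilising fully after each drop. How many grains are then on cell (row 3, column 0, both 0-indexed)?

3

k=0  2 · 1 · 2 · 1 · 0 · 3
0 · 1 · 3 · 3 · 1 · 3
1 · 1 · 2 · 3 · 0 · 0
2 · 2 · 2 · 2 · 2 · 2
k=1  2 · 1 · 2 · 1 · 0 · 3
0 · 1 · 3 · 3 · 1 · 3
1 · 1 · 2 · 3 · 0 · 0
2 · 2 · 3 · 2 · 2 · 2
k=2  2 · 1 · 2 · 1 · 0 · 3
0 · 1 · 3 · 3 · 1 · 3
1 · 1 · 3 · 3 · 0 · 0
2 · 3 · 0 · 3 · 2 · 2
k=3  2 · 1 · 2 · 1 · 0 · 3
0 · 1 · 3 · 3 · 1 · 3
1 · 1 · 3 · 3 · 0 · 0
2 · 3 · 1 · 3 · 2 · 2
k=4  2 · 1 · 2 · 1 · 0 · 3
0 · 1 · 3 · 3 · 1 · 3
1 · 1 · 3 · 3 · 0 · 0
2 · 3 · 2 · 3 · 2 · 2
k=5  2 · 1 · 2 · 1 · 0 · 3
0 · 1 · 3 · 3 · 1 · 3
1 · 1 · 3 · 3 · 0 · 0
2 · 3 · 3 · 3 · 2 · 2
k=6  2 · 1 · 3 · 2 · 0 · 3
0 · 2 · 1 · 1 · 2 · 3
1 · 3 · 2 · 2 · 1 · 0
3 · 0 · 3 · 1 · 3 · 2
k=7  2 · 1 · 3 · 2 · 0 · 3
0 · 2 · 1 · 1 · 2 · 3
1 · 3 · 3 · 2 · 1 · 0
3 · 1 · 0 · 2 · 3 · 2
k=8  2 · 1 · 3 · 2 · 0 · 3
0 · 2 · 1 · 1 · 2 · 3
1 · 3 · 3 · 2 · 1 · 0
3 · 1 · 1 · 2 · 3 · 2
k=9  2 · 1 · 3 · 2 · 0 · 3
0 · 2 · 1 · 1 · 2 · 3
1 · 3 · 3 · 2 · 1 · 0
3 · 1 · 2 · 2 · 3 · 2
k=10  2 · 1 · 3 · 2 · 0 · 3
0 · 2 · 1 · 1 · 2 · 3
1 · 3 · 3 · 2 · 1 · 0
3 · 1 · 3 · 2 · 3 · 2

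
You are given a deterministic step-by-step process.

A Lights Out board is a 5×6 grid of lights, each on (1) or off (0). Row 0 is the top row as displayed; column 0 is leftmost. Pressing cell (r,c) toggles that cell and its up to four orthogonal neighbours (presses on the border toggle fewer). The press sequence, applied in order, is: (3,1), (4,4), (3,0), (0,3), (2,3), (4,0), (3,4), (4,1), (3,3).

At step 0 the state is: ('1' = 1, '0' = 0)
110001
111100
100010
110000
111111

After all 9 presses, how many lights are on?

k=0  110001
111100
100010
110000
111111
k=1  110001
111100
110010
001000
101111
k=2  110001
111100
110010
001010
101000
k=3  110001
111100
010010
111010
001000
k=4  111111
111000
010010
111010
001000
k=5  111111
111100
011100
111110
001000
k=6  111111
111100
011100
011110
111000
k=7  111111
111100
011110
011001
111010
k=8  111111
111100
011110
001001
000010
k=9  111111
111100
011010
000111
000110

18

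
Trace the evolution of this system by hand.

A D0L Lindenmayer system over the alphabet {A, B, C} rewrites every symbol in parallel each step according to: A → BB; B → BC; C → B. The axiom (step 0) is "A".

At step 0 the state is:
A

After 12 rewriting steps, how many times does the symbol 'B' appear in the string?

288

gen 0: A
gen 1: BB
gen 2: BCBC
gen 3: BCBBCB
gen 4: BCBBCBCBBC
gen 5: BCBBCBCBBCBBCBCB
gen 6: BCBBCBCBBCBBCBCBBCBCBBCBBC
gen 7: BCBBCBCBBCBBCBCBBCBCBBCBBCBCBBCBBCBCBBCBCB
gen 8: BCBBCBCBBCBBCBCBBCBCBBCBBCBCBBCBBCBCBBCBCBBCBBCBCBBCBCBBCBBCBCBBCBBC
gen 9: BCBBCBCBBCBBCBCBBCBCBBCBBCBCBBCBBCBCBBCBCBBCBBCBCBBCBCBBCBBCBCBBCBBCBCBBCBCBBCBBCBCBBCBBCBCBBCBCBBCBBCBCBBCBCB
gen 10: BCBBCBCBBCBBCBCBBCBCBBCBBCBCBBCBBCBCBBCBCBBCBBCBCBBCBCBBCB…BBCBCBBCBCBBCBBCBCBBCBCBBCBBCBCBBCBBCBCBBCBCBBCBBCBCBBCBBC  (len 178)
gen 11: BCBBCBCBBCBBCBCBBCBCBBCBBCBCBBCBBCBCBBCBCBBCBBCBCBBCBCBBCB…BBCBCBBCBCBBCBBCBCBBCBCBBCBBCBCBBCBBCBCBBCBCBBCBBCBCBBCBCB  (len 288)
gen 12: BCBBCBCBBCBBCBCBBCBCBBCBBCBCBBCBBCBCBBCBCBBCBBCBCBBCBCBBCB…BBCBCBBCBCBBCBBCBCBBCBCBBCBBCBCBBCBBCBCBBCBCBBCBBCBCBBCBBC  (len 466)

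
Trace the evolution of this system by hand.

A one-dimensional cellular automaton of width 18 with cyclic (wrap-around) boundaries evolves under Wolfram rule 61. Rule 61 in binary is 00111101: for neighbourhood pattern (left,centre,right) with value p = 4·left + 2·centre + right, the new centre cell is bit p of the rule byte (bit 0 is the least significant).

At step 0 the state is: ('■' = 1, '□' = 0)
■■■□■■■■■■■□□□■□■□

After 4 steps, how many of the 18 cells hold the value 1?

8

0) ■■■□■■■■■■■□□□■□■□
1) ■□□■■□□□□□□■■□■■■■
2) □■□■□■■■■■□■□■■□□□
3) □■■■■■□□□□■■■■□■■■
4) ■■□□□□■■■□■□□□■■□□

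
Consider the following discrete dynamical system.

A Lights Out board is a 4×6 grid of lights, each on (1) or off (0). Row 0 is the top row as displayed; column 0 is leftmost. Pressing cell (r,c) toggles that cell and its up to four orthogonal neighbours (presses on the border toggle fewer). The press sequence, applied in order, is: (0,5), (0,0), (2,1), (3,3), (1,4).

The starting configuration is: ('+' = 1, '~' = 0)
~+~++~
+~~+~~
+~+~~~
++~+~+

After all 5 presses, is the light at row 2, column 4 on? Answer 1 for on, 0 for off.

1

k=0  ~+~++~
+~~+~~
+~+~~~
++~+~+
k=1  ~+~+~+
+~~+~+
+~+~~~
++~+~+
k=2  +~~+~+
~~~+~+
+~+~~~
++~+~+
k=3  +~~+~+
~+~+~+
~+~~~~
+~~+~+
k=4  +~~+~+
~+~+~+
~+~+~~
+~+~++
k=5  +~~+++
~+~~+~
~+~++~
+~+~++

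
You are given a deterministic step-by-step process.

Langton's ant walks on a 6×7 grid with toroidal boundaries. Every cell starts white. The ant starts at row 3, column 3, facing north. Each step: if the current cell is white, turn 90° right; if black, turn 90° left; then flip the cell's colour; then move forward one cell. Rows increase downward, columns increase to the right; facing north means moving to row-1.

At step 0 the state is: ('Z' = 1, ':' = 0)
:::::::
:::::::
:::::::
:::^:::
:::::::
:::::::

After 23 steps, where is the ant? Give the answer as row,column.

4,1

step 0: :::::::
:::::::
:::::::
:::^:::
:::::::
:::::::
step 1: :::::::
:::::::
:::::::
:::Z>::
:::::::
:::::::
step 2: :::::::
:::::::
:::::::
:::ZZ::
::::v::
:::::::
step 3: :::::::
:::::::
:::::::
:::ZZ::
:::<Z::
:::::::
step 4: :::::::
:::::::
:::::::
:::^Z::
:::ZZ::
:::::::
step 5: :::::::
:::::::
:::::::
::<:Z::
:::ZZ::
:::::::
step 6: :::::::
:::::::
::^::::
::Z:Z::
:::ZZ::
:::::::
step 7: :::::::
:::::::
::Z>:::
::Z:Z::
:::ZZ::
:::::::
step 8: :::::::
:::::::
::ZZ:::
::ZvZ::
:::ZZ::
:::::::
step 9: :::::::
:::::::
::ZZ:::
::<ZZ::
:::ZZ::
:::::::
step 10: :::::::
:::::::
::ZZ:::
:::ZZ::
::vZZ::
:::::::
step 11: :::::::
:::::::
::ZZ:::
:::ZZ::
:<ZZZ::
:::::::
step 12: :::::::
:::::::
::ZZ:::
:^:ZZ::
:ZZZZ::
:::::::
step 13: :::::::
:::::::
::ZZ:::
:Z>ZZ::
:ZZZZ::
:::::::
step 14: :::::::
:::::::
::ZZ:::
:ZZZZ::
:ZvZZ::
:::::::
step 15: :::::::
:::::::
::ZZ:::
:ZZZZ::
:Z:>Z::
:::::::
step 16: :::::::
:::::::
::ZZ:::
:ZZ^Z::
:Z::Z::
:::::::
step 17: :::::::
:::::::
::ZZ:::
:Z<:Z::
:Z::Z::
:::::::
step 18: :::::::
:::::::
::ZZ:::
:Z::Z::
:Zv:Z::
:::::::
step 19: :::::::
:::::::
::ZZ:::
:Z::Z::
:<Z:Z::
:::::::
step 20: :::::::
:::::::
::ZZ:::
:Z::Z::
::Z:Z::
:v:::::
step 21: :::::::
:::::::
::ZZ:::
:Z::Z::
::Z:Z::
<Z:::::
step 22: :::::::
:::::::
::ZZ:::
:Z::Z::
^:Z:Z::
ZZ:::::
step 23: :::::::
:::::::
::ZZ:::
:Z::Z::
Z>Z:Z::
ZZ:::::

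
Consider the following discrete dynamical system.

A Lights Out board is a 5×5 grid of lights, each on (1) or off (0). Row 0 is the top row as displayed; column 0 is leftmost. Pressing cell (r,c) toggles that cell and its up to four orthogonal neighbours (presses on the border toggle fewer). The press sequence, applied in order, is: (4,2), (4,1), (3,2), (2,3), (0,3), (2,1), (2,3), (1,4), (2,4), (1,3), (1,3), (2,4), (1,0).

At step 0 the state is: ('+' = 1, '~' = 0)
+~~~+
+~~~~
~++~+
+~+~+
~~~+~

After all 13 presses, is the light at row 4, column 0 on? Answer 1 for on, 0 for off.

step 0: +~~~+
+~~~~
~++~+
+~+~+
~~~+~
step 1: +~~~+
+~~~~
~++~+
+~~~+
~++~~
step 2: +~~~+
+~~~~
~++~+
++~~+
+~~~~
step 3: +~~~+
+~~~~
~+~~+
+~+++
+~+~~
step 4: +~~~+
+~~+~
~+++~
+~+~+
+~+~~
step 5: +~++~
+~~~~
~+++~
+~+~+
+~+~~
step 6: +~++~
++~~~
+~~+~
+++~+
+~+~~
step 7: +~++~
++~+~
+~+~+
+++++
+~+~~
step 8: +~+++
++~~+
+~+~~
+++++
+~+~~
step 9: +~+++
++~~~
+~+++
++++~
+~+~~
step 10: +~+~+
+++++
+~+~+
++++~
+~+~~
step 11: +~+++
++~~~
+~+++
++++~
+~+~~
step 12: +~+++
++~~+
+~+~~
+++++
+~+~~
step 13: ~~+++
~~~~+
~~+~~
+++++
+~+~~

1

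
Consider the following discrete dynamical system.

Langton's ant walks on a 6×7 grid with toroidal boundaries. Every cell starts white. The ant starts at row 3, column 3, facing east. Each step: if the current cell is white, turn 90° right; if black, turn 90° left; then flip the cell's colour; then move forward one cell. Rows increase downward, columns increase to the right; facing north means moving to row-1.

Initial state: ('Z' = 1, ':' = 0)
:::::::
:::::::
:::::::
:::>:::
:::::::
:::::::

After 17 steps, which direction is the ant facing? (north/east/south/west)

step 0: :::::::
:::::::
:::::::
:::>:::
:::::::
:::::::
step 1: :::::::
:::::::
:::::::
:::Z:::
:::v:::
:::::::
step 2: :::::::
:::::::
:::::::
:::Z:::
::<Z:::
:::::::
step 3: :::::::
:::::::
:::::::
::^Z:::
::ZZ:::
:::::::
step 4: :::::::
:::::::
:::::::
::Z>:::
::ZZ:::
:::::::
step 5: :::::::
:::::::
:::^:::
::Z::::
::ZZ:::
:::::::
step 6: :::::::
:::::::
:::Z>::
::Z::::
::ZZ:::
:::::::
step 7: :::::::
:::::::
:::ZZ::
::Z:v::
::ZZ:::
:::::::
step 8: :::::::
:::::::
:::ZZ::
::Z<Z::
::ZZ:::
:::::::
step 9: :::::::
:::::::
:::^Z::
::ZZZ::
::ZZ:::
:::::::
step 10: :::::::
:::::::
::<:Z::
::ZZZ::
::ZZ:::
:::::::
step 11: :::::::
::^::::
::Z:Z::
::ZZZ::
::ZZ:::
:::::::
step 12: :::::::
::Z>:::
::Z:Z::
::ZZZ::
::ZZ:::
:::::::
step 13: :::::::
::ZZ:::
::ZvZ::
::ZZZ::
::ZZ:::
:::::::
step 14: :::::::
::ZZ:::
::<ZZ::
::ZZZ::
::ZZ:::
:::::::
step 15: :::::::
::ZZ:::
:::ZZ::
::vZZ::
::ZZ:::
:::::::
step 16: :::::::
::ZZ:::
:::ZZ::
:::>Z::
::ZZ:::
:::::::
step 17: :::::::
::ZZ:::
:::^Z::
::::Z::
::ZZ:::
:::::::

north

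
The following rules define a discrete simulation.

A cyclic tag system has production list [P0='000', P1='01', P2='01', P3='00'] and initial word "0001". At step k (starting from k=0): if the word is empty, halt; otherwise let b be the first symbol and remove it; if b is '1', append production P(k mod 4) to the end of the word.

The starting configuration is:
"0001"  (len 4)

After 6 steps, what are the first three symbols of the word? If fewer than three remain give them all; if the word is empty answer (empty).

step 0: "0001"  (len 4)
step 1: "001"  (len 3)
step 2: "01"  (len 2)
step 3: "1"  (len 1)
step 4: "00"  (len 2)
step 5: "0"  (len 1)
step 6: (halted — word empty)

(empty)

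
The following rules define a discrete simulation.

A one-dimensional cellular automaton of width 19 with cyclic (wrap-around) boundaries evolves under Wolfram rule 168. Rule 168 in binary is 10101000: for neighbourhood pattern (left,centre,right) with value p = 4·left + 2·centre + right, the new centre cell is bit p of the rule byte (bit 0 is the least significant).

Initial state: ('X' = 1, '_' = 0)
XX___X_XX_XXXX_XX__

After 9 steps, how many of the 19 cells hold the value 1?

0

0) XX___X_XX_XXXX_XX__
1) X_____XX_XXXX_XX___
2) ______X_XXXX_XX____
3) _______XXXX_XX_____
4) _______XXX_XX______
5) _______XX_XX_______
6) _______X_XX________
7) ________XX_________
8) ________X__________
9) ___________________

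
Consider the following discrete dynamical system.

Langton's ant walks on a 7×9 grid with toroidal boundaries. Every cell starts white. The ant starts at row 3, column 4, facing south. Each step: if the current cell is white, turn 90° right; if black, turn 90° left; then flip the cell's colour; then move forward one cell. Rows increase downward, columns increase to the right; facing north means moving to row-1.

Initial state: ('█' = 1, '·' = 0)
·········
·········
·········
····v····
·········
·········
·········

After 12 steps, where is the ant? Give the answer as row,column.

gen 0: ·········
·········
·········
····v····
·········
·········
·········
gen 1: ·········
·········
·········
···<█····
·········
·········
·········
gen 2: ·········
·········
···^·····
···██····
·········
·········
·········
gen 3: ·········
·········
···█>····
···██····
·········
·········
·········
gen 4: ·········
·········
···██····
···█v····
·········
·········
·········
gen 5: ·········
·········
···██····
···█·>···
·········
·········
·········
gen 6: ·········
·········
···██····
···█·█···
·····v···
·········
·········
gen 7: ·········
·········
···██····
···█·█···
····<█···
·········
·········
gen 8: ·········
·········
···██····
···█^█···
····██···
·········
·········
gen 9: ·········
·········
···██····
···██>···
····██···
·········
·········
gen 10: ·········
·········
···██^···
···██····
····██···
·········
·········
gen 11: ·········
·········
···███>··
···██····
····██···
·········
·········
gen 12: ·········
·········
···████··
···██·v··
····██···
·········
·········

3,6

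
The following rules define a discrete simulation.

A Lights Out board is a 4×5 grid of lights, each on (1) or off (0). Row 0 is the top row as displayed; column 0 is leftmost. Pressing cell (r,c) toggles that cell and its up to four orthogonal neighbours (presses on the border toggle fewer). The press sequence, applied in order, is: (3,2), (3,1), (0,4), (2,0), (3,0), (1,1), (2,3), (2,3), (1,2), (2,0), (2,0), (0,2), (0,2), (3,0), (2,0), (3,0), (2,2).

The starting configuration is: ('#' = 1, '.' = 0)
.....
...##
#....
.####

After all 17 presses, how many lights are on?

10

step 0: .....
...##
#....
.####
step 1: .....
...##
#.#..
....#
step 2: .....
...##
###..
###.#
step 3: ...##
...#.
###..
###.#
step 4: ...##
#..#.
..#..
.##.#
step 5: ...##
#..#.
#.#..
#.#.#
step 6: .#.##
.###.
###..
#.#.#
step 7: .#.##
.##..
##.##
#.###
step 8: .#.##
.###.
###..
#.#.#
step 9: .####
.....
##...
#.#.#
step 10: .####
#....
.....
..#.#
step 11: .####
.....
##...
#.#.#
step 12: ....#
..#..
##...
#.#.#
step 13: .####
.....
##...
#.#.#
step 14: .####
.....
.#...
.##.#
step 15: .####
#....
#....
###.#
step 16: .####
#....
.....
..#.#
step 17: .####
#.#..
.###.
....#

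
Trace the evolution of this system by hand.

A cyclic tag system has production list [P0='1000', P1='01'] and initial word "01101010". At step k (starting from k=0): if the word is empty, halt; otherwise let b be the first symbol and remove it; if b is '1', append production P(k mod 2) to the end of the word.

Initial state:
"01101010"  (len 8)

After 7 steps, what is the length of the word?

15

k=0  "01101010"  (len 8)
k=1  "1101010"  (len 7)
k=2  "10101001"  (len 8)
k=3  "01010011000"  (len 11)
k=4  "1010011000"  (len 10)
k=5  "0100110001000"  (len 13)
k=6  "100110001000"  (len 12)
k=7  "001100010001000"  (len 15)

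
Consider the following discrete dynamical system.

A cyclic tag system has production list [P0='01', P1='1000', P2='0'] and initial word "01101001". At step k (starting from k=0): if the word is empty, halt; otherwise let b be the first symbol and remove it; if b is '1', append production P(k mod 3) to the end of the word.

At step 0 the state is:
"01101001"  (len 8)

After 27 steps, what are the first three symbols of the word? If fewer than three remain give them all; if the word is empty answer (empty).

k=0  "01101001"  (len 8)
k=1  "1101001"  (len 7)
k=2  "1010011000"  (len 10)
k=3  "0100110000"  (len 10)
k=4  "100110000"  (len 9)
k=5  "001100001000"  (len 12)
k=6  "01100001000"  (len 11)
k=7  "1100001000"  (len 10)
k=8  "1000010001000"  (len 13)
k=9  "0000100010000"  (len 13)
k=10  "000100010000"  (len 12)
k=11  "00100010000"  (len 11)
k=12  "0100010000"  (len 10)
k=13  "100010000"  (len 9)
k=14  "000100001000"  (len 12)
k=15  "00100001000"  (len 11)
k=16  "0100001000"  (len 10)
k=17  "100001000"  (len 9)
k=18  "000010000"  (len 9)
k=19  "00010000"  (len 8)
k=20  "0010000"  (len 7)
k=21  "010000"  (len 6)
k=22  "10000"  (len 5)
k=23  "00001000"  (len 8)
k=24  "0001000"  (len 7)
k=25  "001000"  (len 6)
k=26  "01000"  (len 5)
k=27  "1000"  (len 4)

100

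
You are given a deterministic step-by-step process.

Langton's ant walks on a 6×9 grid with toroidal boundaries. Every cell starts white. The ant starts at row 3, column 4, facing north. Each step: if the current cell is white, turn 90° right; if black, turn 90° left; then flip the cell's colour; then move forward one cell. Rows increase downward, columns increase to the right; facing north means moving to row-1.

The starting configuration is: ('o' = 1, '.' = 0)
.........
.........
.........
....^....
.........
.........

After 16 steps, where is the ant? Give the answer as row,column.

3,4

0) .........
.........
.........
....^....
.........
.........
1) .........
.........
.........
....o>...
.........
.........
2) .........
.........
.........
....oo...
.....v...
.........
3) .........
.........
.........
....oo...
....<o...
.........
4) .........
.........
.........
....^o...
....oo...
.........
5) .........
.........
.........
...<.o...
....oo...
.........
6) .........
.........
...^.....
...o.o...
....oo...
.........
7) .........
.........
...o>....
...o.o...
....oo...
.........
8) .........
.........
...oo....
...ovo...
....oo...
.........
9) .........
.........
...oo....
...<oo...
....oo...
.........
10) .........
.........
...oo....
....oo...
...voo...
.........
11) .........
.........
...oo....
....oo...
..<ooo...
.........
12) .........
.........
...oo....
..^.oo...
..oooo...
.........
13) .........
.........
...oo....
..o>oo...
..oooo...
.........
14) .........
.........
...oo....
..oooo...
..ovoo...
.........
15) .........
.........
...oo....
..oooo...
..o.>o...
.........
16) .........
.........
...oo....
..oo^o...
..o..o...
.........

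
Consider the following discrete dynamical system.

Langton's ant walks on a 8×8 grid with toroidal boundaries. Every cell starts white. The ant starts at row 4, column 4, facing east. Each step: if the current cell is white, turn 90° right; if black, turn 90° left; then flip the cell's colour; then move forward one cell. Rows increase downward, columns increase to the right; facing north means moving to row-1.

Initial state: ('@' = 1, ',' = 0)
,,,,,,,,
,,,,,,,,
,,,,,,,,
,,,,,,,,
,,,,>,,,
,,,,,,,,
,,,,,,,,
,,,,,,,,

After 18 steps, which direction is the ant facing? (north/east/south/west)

0) ,,,,,,,,
,,,,,,,,
,,,,,,,,
,,,,,,,,
,,,,>,,,
,,,,,,,,
,,,,,,,,
,,,,,,,,
1) ,,,,,,,,
,,,,,,,,
,,,,,,,,
,,,,,,,,
,,,,@,,,
,,,,v,,,
,,,,,,,,
,,,,,,,,
2) ,,,,,,,,
,,,,,,,,
,,,,,,,,
,,,,,,,,
,,,,@,,,
,,,<@,,,
,,,,,,,,
,,,,,,,,
3) ,,,,,,,,
,,,,,,,,
,,,,,,,,
,,,,,,,,
,,,^@,,,
,,,@@,,,
,,,,,,,,
,,,,,,,,
4) ,,,,,,,,
,,,,,,,,
,,,,,,,,
,,,,,,,,
,,,@>,,,
,,,@@,,,
,,,,,,,,
,,,,,,,,
5) ,,,,,,,,
,,,,,,,,
,,,,,,,,
,,,,^,,,
,,,@,,,,
,,,@@,,,
,,,,,,,,
,,,,,,,,
6) ,,,,,,,,
,,,,,,,,
,,,,,,,,
,,,,@>,,
,,,@,,,,
,,,@@,,,
,,,,,,,,
,,,,,,,,
7) ,,,,,,,,
,,,,,,,,
,,,,,,,,
,,,,@@,,
,,,@,v,,
,,,@@,,,
,,,,,,,,
,,,,,,,,
8) ,,,,,,,,
,,,,,,,,
,,,,,,,,
,,,,@@,,
,,,@<@,,
,,,@@,,,
,,,,,,,,
,,,,,,,,
9) ,,,,,,,,
,,,,,,,,
,,,,,,,,
,,,,^@,,
,,,@@@,,
,,,@@,,,
,,,,,,,,
,,,,,,,,
10) ,,,,,,,,
,,,,,,,,
,,,,,,,,
,,,<,@,,
,,,@@@,,
,,,@@,,,
,,,,,,,,
,,,,,,,,
11) ,,,,,,,,
,,,,,,,,
,,,^,,,,
,,,@,@,,
,,,@@@,,
,,,@@,,,
,,,,,,,,
,,,,,,,,
12) ,,,,,,,,
,,,,,,,,
,,,@>,,,
,,,@,@,,
,,,@@@,,
,,,@@,,,
,,,,,,,,
,,,,,,,,
13) ,,,,,,,,
,,,,,,,,
,,,@@,,,
,,,@v@,,
,,,@@@,,
,,,@@,,,
,,,,,,,,
,,,,,,,,
14) ,,,,,,,,
,,,,,,,,
,,,@@,,,
,,,<@@,,
,,,@@@,,
,,,@@,,,
,,,,,,,,
,,,,,,,,
15) ,,,,,,,,
,,,,,,,,
,,,@@,,,
,,,,@@,,
,,,v@@,,
,,,@@,,,
,,,,,,,,
,,,,,,,,
16) ,,,,,,,,
,,,,,,,,
,,,@@,,,
,,,,@@,,
,,,,>@,,
,,,@@,,,
,,,,,,,,
,,,,,,,,
17) ,,,,,,,,
,,,,,,,,
,,,@@,,,
,,,,^@,,
,,,,,@,,
,,,@@,,,
,,,,,,,,
,,,,,,,,
18) ,,,,,,,,
,,,,,,,,
,,,@@,,,
,,,<,@,,
,,,,,@,,
,,,@@,,,
,,,,,,,,
,,,,,,,,

west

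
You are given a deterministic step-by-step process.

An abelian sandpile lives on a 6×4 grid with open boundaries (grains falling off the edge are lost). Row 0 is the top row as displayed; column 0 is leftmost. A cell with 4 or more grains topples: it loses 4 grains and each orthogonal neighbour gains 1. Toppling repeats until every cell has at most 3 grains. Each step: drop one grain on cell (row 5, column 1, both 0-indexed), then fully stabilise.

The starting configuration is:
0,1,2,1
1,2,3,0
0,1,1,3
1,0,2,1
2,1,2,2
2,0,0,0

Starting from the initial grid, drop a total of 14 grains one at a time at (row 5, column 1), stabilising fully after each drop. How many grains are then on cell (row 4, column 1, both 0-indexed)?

3

k=0  0,1,2,1
1,2,3,0
0,1,1,3
1,0,2,1
2,1,2,2
2,0,0,0
k=1  0,1,2,1
1,2,3,0
0,1,1,3
1,0,2,1
2,1,2,2
2,1,0,0
k=2  0,1,2,1
1,2,3,0
0,1,1,3
1,0,2,1
2,1,2,2
2,2,0,0
k=3  0,1,2,1
1,2,3,0
0,1,1,3
1,0,2,1
2,1,2,2
2,3,0,0
k=4  0,1,2,1
1,2,3,0
0,1,1,3
1,0,2,1
2,2,2,2
3,0,1,0
k=5  0,1,2,1
1,2,3,0
0,1,1,3
1,0,2,1
2,2,2,2
3,1,1,0
k=6  0,1,2,1
1,2,3,0
0,1,1,3
1,0,2,1
2,2,2,2
3,2,1,0
k=7  0,1,2,1
1,2,3,0
0,1,1,3
1,0,2,1
2,2,2,2
3,3,1,0
k=8  0,1,2,1
1,2,3,0
0,1,1,3
1,0,2,1
3,3,2,2
0,1,2,0
k=9  0,1,2,1
1,2,3,0
0,1,1,3
1,0,2,1
3,3,2,2
0,2,2,0
k=10  0,1,2,1
1,2,3,0
0,1,1,3
1,0,2,1
3,3,2,2
0,3,2,0
k=11  0,1,2,1
1,2,3,0
0,1,1,3
2,1,2,1
0,1,3,2
2,1,3,0
k=12  0,1,2,1
1,2,3,0
0,1,1,3
2,1,2,1
0,1,3,2
2,2,3,0
k=13  0,1,2,1
1,2,3,0
0,1,1,3
2,1,2,1
0,1,3,2
2,3,3,0
k=14  0,1,2,1
1,2,3,0
0,1,1,3
2,1,3,1
0,3,0,3
3,1,1,1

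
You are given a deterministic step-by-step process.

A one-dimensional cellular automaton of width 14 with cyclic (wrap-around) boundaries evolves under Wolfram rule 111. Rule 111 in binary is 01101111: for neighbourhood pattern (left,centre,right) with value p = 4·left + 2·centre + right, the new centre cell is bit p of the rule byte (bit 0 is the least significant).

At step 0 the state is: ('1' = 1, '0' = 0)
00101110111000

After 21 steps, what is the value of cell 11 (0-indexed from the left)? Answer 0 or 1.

0

0) 00101110111000
1) 11111011101011
2) 00001110111110
3) 11111011100010
4) 10001110101111
5) 10111011111000
6) 11101110001011
7) 00111010111110
8) 11101111100010
9) 10111000101111
10) 11101011111000
11) 10111110001011
12) 11100010111110
13) 10101111100011
14) 11111000101110
15) 10001011111011
16) 10111110001110
17) 11100010111011
18) 00101111101110
19) 11111000111010
20) 10001011101111
21) 10111110111000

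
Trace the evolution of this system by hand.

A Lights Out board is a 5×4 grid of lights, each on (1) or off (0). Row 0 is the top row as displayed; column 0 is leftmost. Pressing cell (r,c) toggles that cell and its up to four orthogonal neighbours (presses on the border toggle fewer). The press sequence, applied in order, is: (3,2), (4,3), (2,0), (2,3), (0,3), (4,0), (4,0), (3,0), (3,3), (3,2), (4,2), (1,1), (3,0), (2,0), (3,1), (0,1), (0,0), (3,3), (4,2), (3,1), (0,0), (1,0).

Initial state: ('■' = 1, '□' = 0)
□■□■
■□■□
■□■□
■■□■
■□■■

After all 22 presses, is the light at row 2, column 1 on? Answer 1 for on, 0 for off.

1

gen 0: □■□■
■□■□
■□■□
■■□■
■□■■
gen 1: □■□■
■□■□
■□□□
■□■□
■□□■
gen 2: □■□■
■□■□
■□□□
■□■■
■□■□
gen 3: □■□■
□□■□
□■□□
□□■■
■□■□
gen 4: □■□■
□□■■
□■■■
□□■□
■□■□
gen 5: □■■□
□□■□
□■■■
□□■□
■□■□
gen 6: □■■□
□□■□
□■■■
■□■□
□■■□
gen 7: □■■□
□□■□
□■■■
□□■□
■□■□
gen 8: □■■□
□□■□
■■■■
■■■□
□□■□
gen 9: □■■□
□□■□
■■■□
■■□■
□□■■
gen 10: □■■□
□□■□
■■□□
■□■□
□□□■
gen 11: □■■□
□□■□
■■□□
■□□□
□■■□
gen 12: □□■□
■■□□
■□□□
■□□□
□■■□
gen 13: □□■□
■■□□
□□□□
□■□□
■■■□
gen 14: □□■□
□■□□
■■□□
■■□□
■■■□
gen 15: □□■□
□■□□
■□□□
□□■□
■□■□
gen 16: ■■□□
□□□□
■□□□
□□■□
■□■□
gen 17: □□□□
■□□□
■□□□
□□■□
■□■□
gen 18: □□□□
■□□□
■□□■
□□□■
■□■■
gen 19: □□□□
■□□□
■□□■
□□■■
■■□□
gen 20: □□□□
■□□□
■■□■
■■□■
■□□□
gen 21: ■■□□
□□□□
■■□■
■■□■
■□□□
gen 22: □■□□
■■□□
□■□■
■■□■
■□□□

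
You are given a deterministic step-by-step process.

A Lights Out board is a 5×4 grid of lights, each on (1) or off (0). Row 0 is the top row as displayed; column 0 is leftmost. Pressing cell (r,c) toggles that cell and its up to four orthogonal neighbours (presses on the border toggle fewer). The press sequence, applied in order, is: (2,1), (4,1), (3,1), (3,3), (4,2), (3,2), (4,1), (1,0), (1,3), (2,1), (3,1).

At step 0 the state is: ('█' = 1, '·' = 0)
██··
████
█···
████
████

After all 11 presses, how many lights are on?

[0] ██··
████
█···
████
████
[1] ██··
█·██
·██·
█·██
████
[2] ██··
█·██
·██·
████
···█
[3] ██··
█·██
··█·
···█
·█·█
[4] ██··
█·██
··██
··█·
·█··
[5] ██··
█·██
··██
····
··██
[6] ██··
█·██
···█
·███
···█
[7] ██··
█·██
···█
··██
████
[8] ·█··
·███
█··█
··██
████
[9] ·█·█
·█··
█···
··██
████
[10] ·█·█
····
·██·
·███
████
[11] ·█·█
····
··█·
█··█
█·██

8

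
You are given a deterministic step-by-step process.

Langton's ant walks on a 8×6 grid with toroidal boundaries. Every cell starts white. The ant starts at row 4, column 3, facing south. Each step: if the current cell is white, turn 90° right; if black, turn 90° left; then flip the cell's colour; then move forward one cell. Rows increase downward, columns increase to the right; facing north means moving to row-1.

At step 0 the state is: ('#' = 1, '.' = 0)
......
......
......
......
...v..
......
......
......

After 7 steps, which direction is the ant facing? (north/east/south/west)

k=0  ......
......
......
......
...v..
......
......
......
k=1  ......
......
......
......
..<#..
......
......
......
k=2  ......
......
......
..^...
..##..
......
......
......
k=3  ......
......
......
..#>..
..##..
......
......
......
k=4  ......
......
......
..##..
..#v..
......
......
......
k=5  ......
......
......
..##..
..#.>.
......
......
......
k=6  ......
......
......
..##..
..#.#.
....v.
......
......
k=7  ......
......
......
..##..
..#.#.
...<#.
......
......

west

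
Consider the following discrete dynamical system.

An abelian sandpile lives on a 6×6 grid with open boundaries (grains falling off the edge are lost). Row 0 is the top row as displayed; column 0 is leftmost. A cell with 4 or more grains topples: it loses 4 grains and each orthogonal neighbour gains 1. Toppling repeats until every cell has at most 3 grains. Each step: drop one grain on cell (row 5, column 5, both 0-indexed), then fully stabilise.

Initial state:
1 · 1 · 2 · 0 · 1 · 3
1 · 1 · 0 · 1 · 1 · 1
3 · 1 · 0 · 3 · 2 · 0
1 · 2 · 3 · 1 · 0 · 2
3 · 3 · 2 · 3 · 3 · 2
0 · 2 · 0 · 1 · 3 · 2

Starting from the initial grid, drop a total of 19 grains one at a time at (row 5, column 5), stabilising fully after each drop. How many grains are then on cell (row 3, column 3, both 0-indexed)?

2

k=0  1 · 1 · 2 · 0 · 1 · 3
1 · 1 · 0 · 1 · 1 · 1
3 · 1 · 0 · 3 · 2 · 0
1 · 2 · 3 · 1 · 0 · 2
3 · 3 · 2 · 3 · 3 · 2
0 · 2 · 0 · 1 · 3 · 2
k=1  1 · 1 · 2 · 0 · 1 · 3
1 · 1 · 0 · 1 · 1 · 1
3 · 1 · 0 · 3 · 2 · 0
1 · 2 · 3 · 1 · 0 · 2
3 · 3 · 2 · 3 · 3 · 2
0 · 2 · 0 · 1 · 3 · 3
k=2  1 · 1 · 2 · 0 · 1 · 3
1 · 1 · 0 · 1 · 1 · 1
3 · 1 · 0 · 3 · 2 · 0
1 · 2 · 3 · 2 · 1 · 3
3 · 3 · 3 · 0 · 2 · 0
0 · 2 · 0 · 3 · 1 · 2
k=3  1 · 1 · 2 · 0 · 1 · 3
1 · 1 · 0 · 1 · 1 · 1
3 · 1 · 0 · 3 · 2 · 0
1 · 2 · 3 · 2 · 1 · 3
3 · 3 · 3 · 0 · 2 · 0
0 · 2 · 0 · 3 · 1 · 3
k=4  1 · 1 · 2 · 0 · 1 · 3
1 · 1 · 0 · 1 · 1 · 1
3 · 1 · 0 · 3 · 2 · 0
1 · 2 · 3 · 2 · 1 · 3
3 · 3 · 3 · 0 · 2 · 1
0 · 2 · 0 · 3 · 2 · 0
k=5  1 · 1 · 2 · 0 · 1 · 3
1 · 1 · 0 · 1 · 1 · 1
3 · 1 · 0 · 3 · 2 · 0
1 · 2 · 3 · 2 · 1 · 3
3 · 3 · 3 · 0 · 2 · 1
0 · 2 · 0 · 3 · 2 · 1
k=6  1 · 1 · 2 · 0 · 1 · 3
1 · 1 · 0 · 1 · 1 · 1
3 · 1 · 0 · 3 · 2 · 0
1 · 2 · 3 · 2 · 1 · 3
3 · 3 · 3 · 0 · 2 · 1
0 · 2 · 0 · 3 · 2 · 2
k=7  1 · 1 · 2 · 0 · 1 · 3
1 · 1 · 0 · 1 · 1 · 1
3 · 1 · 0 · 3 · 2 · 0
1 · 2 · 3 · 2 · 1 · 3
3 · 3 · 3 · 0 · 2 · 1
0 · 2 · 0 · 3 · 2 · 3
k=8  1 · 1 · 2 · 0 · 1 · 3
1 · 1 · 0 · 1 · 1 · 1
3 · 1 · 0 · 3 · 2 · 0
1 · 2 · 3 · 2 · 1 · 3
3 · 3 · 3 · 0 · 2 · 2
0 · 2 · 0 · 3 · 3 · 0
k=9  1 · 1 · 2 · 0 · 1 · 3
1 · 1 · 0 · 1 · 1 · 1
3 · 1 · 0 · 3 · 2 · 0
1 · 2 · 3 · 2 · 1 · 3
3 · 3 · 3 · 0 · 2 · 2
0 · 2 · 0 · 3 · 3 · 1
k=10  1 · 1 · 2 · 0 · 1 · 3
1 · 1 · 0 · 1 · 1 · 1
3 · 1 · 0 · 3 · 2 · 0
1 · 2 · 3 · 2 · 1 · 3
3 · 3 · 3 · 0 · 2 · 2
0 · 2 · 0 · 3 · 3 · 2
k=11  1 · 1 · 2 · 0 · 1 · 3
1 · 1 · 0 · 1 · 1 · 1
3 · 1 · 0 · 3 · 2 · 0
1 · 2 · 3 · 2 · 1 · 3
3 · 3 · 3 · 0 · 2 · 2
0 · 2 · 0 · 3 · 3 · 3
k=12  1 · 1 · 2 · 0 · 1 · 3
1 · 1 · 0 · 1 · 1 · 1
3 · 1 · 0 · 3 · 2 · 0
1 · 2 · 3 · 2 · 1 · 3
3 · 3 · 3 · 1 · 3 · 3
0 · 2 · 1 · 0 · 1 · 1
k=13  1 · 1 · 2 · 0 · 1 · 3
1 · 1 · 0 · 1 · 1 · 1
3 · 1 · 0 · 3 · 2 · 0
1 · 2 · 3 · 2 · 1 · 3
3 · 3 · 3 · 1 · 3 · 3
0 · 2 · 1 · 0 · 1 · 2
k=14  1 · 1 · 2 · 0 · 1 · 3
1 · 1 · 0 · 1 · 1 · 1
3 · 1 · 0 · 3 · 2 · 0
1 · 2 · 3 · 2 · 1 · 3
3 · 3 · 3 · 1 · 3 · 3
0 · 2 · 1 · 0 · 1 · 3
k=15  1 · 1 · 2 · 0 · 1 · 3
1 · 1 · 0 · 1 · 1 · 1
3 · 1 · 0 · 3 · 2 · 1
1 · 2 · 3 · 2 · 3 · 0
3 · 3 · 3 · 2 · 0 · 2
0 · 2 · 1 · 0 · 3 · 1
k=16  1 · 1 · 2 · 0 · 1 · 3
1 · 1 · 0 · 1 · 1 · 1
3 · 1 · 0 · 3 · 2 · 1
1 · 2 · 3 · 2 · 3 · 0
3 · 3 · 3 · 2 · 0 · 2
0 · 2 · 1 · 0 · 3 · 2
k=17  1 · 1 · 2 · 0 · 1 · 3
1 · 1 · 0 · 1 · 1 · 1
3 · 1 · 0 · 3 · 2 · 1
1 · 2 · 3 · 2 · 3 · 0
3 · 3 · 3 · 2 · 0 · 2
0 · 2 · 1 · 0 · 3 · 3
k=18  1 · 1 · 2 · 0 · 1 · 3
1 · 1 · 0 · 1 · 1 · 1
3 · 1 · 0 · 3 · 2 · 1
1 · 2 · 3 · 2 · 3 · 0
3 · 3 · 3 · 2 · 1 · 3
0 · 2 · 1 · 1 · 0 · 1
k=19  1 · 1 · 2 · 0 · 1 · 3
1 · 1 · 0 · 1 · 1 · 1
3 · 1 · 0 · 3 · 2 · 1
1 · 2 · 3 · 2 · 3 · 0
3 · 3 · 3 · 2 · 1 · 3
0 · 2 · 1 · 1 · 0 · 2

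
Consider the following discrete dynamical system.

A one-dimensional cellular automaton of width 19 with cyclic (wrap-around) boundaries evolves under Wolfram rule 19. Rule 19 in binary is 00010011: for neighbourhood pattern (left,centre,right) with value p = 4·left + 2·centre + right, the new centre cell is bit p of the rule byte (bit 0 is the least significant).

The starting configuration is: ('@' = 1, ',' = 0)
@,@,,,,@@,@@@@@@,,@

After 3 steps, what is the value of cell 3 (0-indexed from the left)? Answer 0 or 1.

t=0: @,@,,,,@@,@@@@@@,,@
t=1: ,,,@@@@,,,,,,,,,@@,
t=2: @@@,,,,@@@@@@@@@,,@
t=3: ,,,@@@@,,,,,,,,,@@,

1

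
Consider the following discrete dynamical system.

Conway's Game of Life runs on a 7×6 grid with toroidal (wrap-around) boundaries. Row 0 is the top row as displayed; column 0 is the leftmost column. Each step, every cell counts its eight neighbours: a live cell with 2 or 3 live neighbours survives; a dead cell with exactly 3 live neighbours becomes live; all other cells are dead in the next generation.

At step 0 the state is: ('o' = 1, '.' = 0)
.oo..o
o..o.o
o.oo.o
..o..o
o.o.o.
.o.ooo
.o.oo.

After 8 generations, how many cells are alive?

2

t=0: .oo..o
o..o.o
o.oo.o
..o..o
o.o.o.
.o.ooo
.o.oo.
t=1: .o...o
...o..
..oo..
..o...
o.o...
.o....
.o....
t=2: o.o...
...oo.
..oo..
..o...
..o...
ooo...
.oo...
t=3: ..o...
.o..o.
..o.o.
.oo...
..oo..
o..o..
...o..
t=4: ..oo..
.oo...
..o...
.o....
...o..
...oo.
..oo..
t=5: ......
.o....
..o...
..o...
..ooo.
....o.
......
t=6: ......
......
.oo...
.oo...
..o.o.
....o.
......
t=7: ......
......
.oo...
......
.oo...
...o..
......
t=8: ......
......
......
......
..o...
..o...
......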